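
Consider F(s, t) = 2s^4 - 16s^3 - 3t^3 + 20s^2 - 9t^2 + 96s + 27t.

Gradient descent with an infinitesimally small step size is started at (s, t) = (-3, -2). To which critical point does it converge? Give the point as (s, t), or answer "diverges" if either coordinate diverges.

F is separable, so gradient descent decouples: s follows -∂F/∂s, t follows -∂F/∂t.
∂F/∂s = 8(s - 4)(s - 3)(s + 1); at s=-3 this is -672, so s increases.
∂F/∂t = -9(t - 1)(t + 3); at t=-2 this is 27, so t decreases.
s converges to its nearest critical value -1 (a local min of the s-part); t converges to -3. The iterate converges to (-1, -3).

(-1, -3)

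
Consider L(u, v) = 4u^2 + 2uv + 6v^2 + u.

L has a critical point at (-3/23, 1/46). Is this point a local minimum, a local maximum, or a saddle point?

local minimum

The Hessian of L is constant: H = [[8, 2], [2, 12]].
det(H) = 8·12 − 2² = 92.
det(H) > 0 and tr(H) = 20 > 0, so H is positive definite and the point is a local minimum.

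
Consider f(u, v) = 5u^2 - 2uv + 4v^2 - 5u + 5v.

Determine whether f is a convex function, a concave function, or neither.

convex

f is quadratic, so its Hessian is the constant matrix H = [[10, -2], [-2, 8]].
det(H) = 76, tr(H) = 18.
det(H) > 0 and tr(H) > 0, so H is positive definite everywhere: convex.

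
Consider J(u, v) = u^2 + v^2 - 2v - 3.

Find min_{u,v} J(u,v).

-4

J(u,v) separates as P(u) + Q(v) − 3, so its minimum is min P + min Q − 3.
P'(u) = 2u vanishes at u ∈ {0}; Q'(v) = 2v - 2 vanishes at v ∈ {1}.
Local minima of P (where P''>0): P(0)=0. Local minima of Q: Q(1)=-1.
So the global minimum of J is P(0) + Q(1) − 3 = 0 − 1 − 3 = -4, attained at (0, 1).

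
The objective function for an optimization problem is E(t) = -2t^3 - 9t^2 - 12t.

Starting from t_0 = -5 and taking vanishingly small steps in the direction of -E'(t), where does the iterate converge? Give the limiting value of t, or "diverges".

-2

E'(t) = -6(t + 1)(t + 2), so E'(-5) = -72.
Gradient descent moves in the -E' direction, i.e. t is increasing.
The nearest critical point in that direction is t = -2, where E'' = 6 > 0 (a local minimum). The iterate converges there.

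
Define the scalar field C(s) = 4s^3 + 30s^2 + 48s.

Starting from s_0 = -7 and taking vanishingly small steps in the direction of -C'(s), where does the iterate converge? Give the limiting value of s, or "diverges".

C'(s) = 12(s + 1)(s + 4), so C'(-7) = 216.
Gradient descent moves in the -C' direction, i.e. s is decreasing.
There is no critical point below s=-7, and C' keeps the same sign, so the iterate runs off to −∞.

diverges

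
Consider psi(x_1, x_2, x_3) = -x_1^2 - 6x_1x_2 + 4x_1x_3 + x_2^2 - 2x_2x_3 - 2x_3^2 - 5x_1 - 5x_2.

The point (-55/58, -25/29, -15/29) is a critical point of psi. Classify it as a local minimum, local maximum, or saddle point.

The Hessian is constant: H = [[-2, -6, 4], [-6, 2, -2], [4, -2, -4]].
Leading principal minors: Δ₁ = -2, Δ₂ = -40, Δ₃ = 232.
The minors fit neither the all-positive nor the alternating-sign pattern, so H is indefinite: a saddle point.

saddle point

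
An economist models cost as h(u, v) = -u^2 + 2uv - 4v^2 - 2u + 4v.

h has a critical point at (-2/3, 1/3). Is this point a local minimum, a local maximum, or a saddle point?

The Hessian of h is constant: H = [[-2, 2], [2, -8]].
det(H) = (-2)·(-8) − 2² = 12.
det(H) > 0 and tr(H) = -10 < 0, so H is negative definite and the point is a local maximum.

local maximum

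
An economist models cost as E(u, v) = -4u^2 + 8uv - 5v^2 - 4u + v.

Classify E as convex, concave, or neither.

E is quadratic, so its Hessian is the constant matrix H = [[-8, 8], [8, -10]].
det(H) = 16, tr(H) = -18.
det(H) > 0 and tr(H) < 0, so H is negative definite everywhere: concave.

concave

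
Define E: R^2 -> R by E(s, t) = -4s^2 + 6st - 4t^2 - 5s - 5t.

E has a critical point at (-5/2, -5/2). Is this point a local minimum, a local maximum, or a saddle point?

local maximum

The Hessian of E is constant: H = [[-8, 6], [6, -8]].
det(H) = (-8)·(-8) − 6² = 28.
det(H) > 0 and tr(H) = -16 < 0, so H is negative definite and the point is a local maximum.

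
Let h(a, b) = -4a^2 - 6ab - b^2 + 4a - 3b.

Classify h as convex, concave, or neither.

h is quadratic, so its Hessian is the constant matrix H = [[-8, -6], [-6, -2]].
det(H) = -20, tr(H) = -10.
det(H) < 0, so H is indefinite: neither convex nor concave.

neither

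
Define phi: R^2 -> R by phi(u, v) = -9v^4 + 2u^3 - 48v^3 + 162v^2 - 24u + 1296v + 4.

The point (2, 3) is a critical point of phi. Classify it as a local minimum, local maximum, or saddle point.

saddle point

The mixed partial ∂²phi/∂u∂v is 0, so the Hessian at any point is diag(phi_uu, phi_vv) = diag(12u, 36(-3v^2 - 8v + 9)).
At (2, 3): H = diag(24, -1512).
The eigenvalues have opposite signs, so H is indefinite: a saddle point.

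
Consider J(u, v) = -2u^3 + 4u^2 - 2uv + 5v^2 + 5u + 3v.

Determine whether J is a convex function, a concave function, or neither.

The term -2u^3 is cubic, so the Hessian is not constant.
∂²J/∂u² = -12u + 8, which takes both signs as u varies (negative for sufficiently large u). A diagonal entry of the Hessian changing sign means the Hessian is neither positive- nor negative-semidefinite on all of R^2.

neither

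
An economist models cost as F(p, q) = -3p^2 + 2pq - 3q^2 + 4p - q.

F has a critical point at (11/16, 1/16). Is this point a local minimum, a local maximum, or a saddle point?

The Hessian of F is constant: H = [[-6, 2], [2, -6]].
det(H) = (-6)·(-6) − 2² = 32.
det(H) > 0 and tr(H) = -12 < 0, so H is negative definite and the point is a local maximum.

local maximum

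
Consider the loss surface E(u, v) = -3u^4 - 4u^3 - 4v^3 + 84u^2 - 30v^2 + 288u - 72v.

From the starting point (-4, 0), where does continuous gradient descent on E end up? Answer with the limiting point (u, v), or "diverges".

diverges

E is separable, so gradient descent decouples: u follows -∂E/∂u, v follows -∂E/∂v.
∂E/∂u = -12(u - 4)(u + 2)(u + 3); at u=-4 this is 192, so u decreases.
∂E/∂v = -12(v + 2)(v + 3); at v=0 this is -72, so v increases.
The u-coordinate has no critical point in that direction and runs off to infinity.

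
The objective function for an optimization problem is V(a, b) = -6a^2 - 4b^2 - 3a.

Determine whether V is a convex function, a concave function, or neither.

concave

V is quadratic, so its Hessian is the constant matrix H = [[-12, 0], [0, -8]].
det(H) = 96, tr(H) = -20.
det(H) > 0 and tr(H) < 0, so H is negative definite everywhere: concave.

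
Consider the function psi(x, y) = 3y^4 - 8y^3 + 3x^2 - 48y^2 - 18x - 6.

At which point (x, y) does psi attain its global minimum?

(3, 4)

psi(x,y) separates as P(x) + Q(y) − 6, so its minimum is min P + min Q − 6.
P'(x) = 6x - 18 vanishes at x ∈ {3}; Q'(y) = 12y(y - 4)(y + 2) vanishes at y ∈ {-2, 0, 4}.
Local minima of P (where P''>0): P(3)=-27. Local minima of Q: Q(-2)=-80, Q(4)=-512.
So the global minimum of psi is P(3) + Q(4) − 6 = -27 − 512 − 6 = -545, attained at (3, 4).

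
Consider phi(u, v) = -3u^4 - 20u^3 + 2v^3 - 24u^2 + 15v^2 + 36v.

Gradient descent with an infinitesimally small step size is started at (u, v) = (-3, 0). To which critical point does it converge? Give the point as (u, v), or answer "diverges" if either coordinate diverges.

(-1, -2)

phi is separable, so gradient descent decouples: u follows -∂phi/∂u, v follows -∂phi/∂v.
∂phi/∂u = -12u(u + 1)(u + 4); at u=-3 this is -72, so u increases.
∂phi/∂v = 6(v + 2)(v + 3); at v=0 this is 36, so v decreases.
u converges to its nearest critical value -1 (a local min of the u-part); v converges to -2. The iterate converges to (-1, -2).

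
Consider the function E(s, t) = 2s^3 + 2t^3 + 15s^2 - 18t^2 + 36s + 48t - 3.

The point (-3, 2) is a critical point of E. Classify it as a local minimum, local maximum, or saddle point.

The mixed partial ∂²E/∂s∂t is 0, so the Hessian at any point is diag(E_ss, E_tt) = diag(6(2s + 5), 12(t - 3)).
At (-3, 2): H = diag(-6, -12).
Both eigenvalues are negative, so H is negative definite: a local maximum.

local maximum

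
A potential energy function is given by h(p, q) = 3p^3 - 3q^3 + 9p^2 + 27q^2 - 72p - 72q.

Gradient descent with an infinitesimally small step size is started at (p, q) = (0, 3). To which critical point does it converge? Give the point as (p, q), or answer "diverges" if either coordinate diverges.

(2, 2)

h is separable, so gradient descent decouples: p follows -∂h/∂p, q follows -∂h/∂q.
∂h/∂p = 9(p - 2)(p + 4); at p=0 this is -72, so p increases.
∂h/∂q = -9(q - 4)(q - 2); at q=3 this is 9, so q decreases.
p converges to its nearest critical value 2 (a local min of the p-part); q converges to 2. The iterate converges to (2, 2).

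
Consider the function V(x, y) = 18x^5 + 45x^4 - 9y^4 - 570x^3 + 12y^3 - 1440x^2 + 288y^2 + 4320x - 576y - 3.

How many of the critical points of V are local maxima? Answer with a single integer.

4

V separates as a function of x plus a function of y, so ∇V=0 decouples.
∂V/∂x = 90(x - 4)(x - 1)(x + 3)(x + 4) = 0 at x ∈ {-4, -3, 1, 4}; ∂V/∂y = -36(y - 4)(y - 1)(y + 4) = 0 at y ∈ {-4, 1, 4}.
The Hessian is diagonal: diag(V_xx, V_yy). Second derivatives: V_xx(-4)=-3600, V_xx(-3)=2520, V_xx(1)=-5400, V_xx(4)=15120; V_yy(-4)=-1440, V_yy(1)=540, V_yy(4)=-864.
Local maxima occur where both diagonal entries negative: (-4, -4), (-4, 4), (1, -4), (1, 4). Count: 4.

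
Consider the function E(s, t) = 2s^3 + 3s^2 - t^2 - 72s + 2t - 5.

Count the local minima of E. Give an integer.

E separates as a function of s plus a function of t, so ∇E=0 decouples.
∂E/∂s = 6(s - 3)(s + 4) = 0 at s ∈ {-4, 3}; ∂E/∂t = -2(t - 1) = 0 at t ∈ {1}.
The Hessian is diagonal: diag(E_ss, E_tt). Second derivatives: E_ss(-4)=-42, E_ss(3)=42; E_tt(1)=-2.
Local minima occur where both diagonal entries positive: none. Count: 0.

0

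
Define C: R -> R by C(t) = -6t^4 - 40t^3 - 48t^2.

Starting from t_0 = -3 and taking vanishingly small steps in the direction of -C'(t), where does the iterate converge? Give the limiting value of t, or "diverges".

C'(t) = -24t(t + 1)(t + 4), so C'(-3) = -144.
Gradient descent moves in the -C' direction, i.e. t is increasing.
The nearest critical point in that direction is t = -1, where C'' = 72 > 0 (a local minimum). The iterate converges there.

-1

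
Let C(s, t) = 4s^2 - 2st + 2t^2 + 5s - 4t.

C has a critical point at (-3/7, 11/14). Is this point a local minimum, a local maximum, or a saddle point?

The Hessian of C is constant: H = [[8, -2], [-2, 4]].
det(H) = 8·4 − (-2)² = 28.
det(H) > 0 and tr(H) = 12 > 0, so H is positive definite and the point is a local minimum.

local minimum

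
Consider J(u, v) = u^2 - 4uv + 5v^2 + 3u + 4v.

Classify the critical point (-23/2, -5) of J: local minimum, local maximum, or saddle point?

local minimum

The Hessian of J is constant: H = [[2, -4], [-4, 10]].
det(H) = 2·10 − (-4)² = 4.
det(H) > 0 and tr(H) = 12 > 0, so H is positive definite and the point is a local minimum.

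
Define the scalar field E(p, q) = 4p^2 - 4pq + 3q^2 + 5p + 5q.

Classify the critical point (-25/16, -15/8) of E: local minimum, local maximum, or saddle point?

The Hessian of E is constant: H = [[8, -4], [-4, 6]].
det(H) = 8·6 − (-4)² = 32.
det(H) > 0 and tr(H) = 14 > 0, so H is positive definite and the point is a local minimum.

local minimum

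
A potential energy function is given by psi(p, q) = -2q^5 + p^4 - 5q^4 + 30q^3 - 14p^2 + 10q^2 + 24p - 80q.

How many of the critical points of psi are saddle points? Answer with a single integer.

psi separates as a function of p plus a function of q, so ∇psi=0 decouples.
∂psi/∂p = 4(p - 2)(p - 1)(p + 3) = 0 at p ∈ {-3, 1, 2}; ∂psi/∂q = -10(q - 2)(q - 1)(q + 1)(q + 4) = 0 at q ∈ {-4, -1, 1, 2}.
The Hessian is diagonal: diag(psi_pp, psi_qq). Second derivatives: psi_pp(-3)=80, psi_pp(1)=-16, psi_pp(2)=20; psi_qq(-4)=900, psi_qq(-1)=-180, psi_qq(1)=100, psi_qq(2)=-180.
Saddle points occur where the two diagonal entries have opposite signs: (-3, -1), (-3, 2), (1, -4), (1, 1), (2, -1), (2, 2). Count: 6.

6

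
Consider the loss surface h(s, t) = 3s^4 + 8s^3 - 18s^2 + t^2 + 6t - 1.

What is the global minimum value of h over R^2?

h(s,t) separates as P(s) + Q(t) − 1, so its minimum is min P + min Q − 1.
P'(s) = 12s(s - 1)(s + 3) vanishes at s ∈ {-3, 0, 1}; Q'(t) = 2(t + 3) vanishes at t ∈ {-3}.
Local minima of P (where P''>0): P(-3)=-135, P(1)=-7. Local minima of Q: Q(-3)=-9.
So the global minimum of h is P(-3) + Q(-3) − 1 = -135 − 9 − 1 = -145, attained at (-3, -3).

-145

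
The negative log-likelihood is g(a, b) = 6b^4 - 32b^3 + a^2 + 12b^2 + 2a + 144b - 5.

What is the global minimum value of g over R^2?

-100

g(a,b) separates as P(a) + Q(b) − 5, so its minimum is min P + min Q − 5.
P'(a) = 2a + 2 vanishes at a ∈ {-1}; Q'(b) = 24(b - 3)(b - 2)(b + 1) vanishes at b ∈ {-1, 2, 3}.
Local minima of P (where P''>0): P(-1)=-1. Local minima of Q: Q(-1)=-94, Q(3)=162.
So the global minimum of g is P(-1) + Q(-1) − 5 = -1 − 94 − 5 = -100, attained at (-1, -1).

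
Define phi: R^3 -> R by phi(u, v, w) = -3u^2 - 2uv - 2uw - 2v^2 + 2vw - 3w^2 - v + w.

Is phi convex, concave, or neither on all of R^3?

phi is quadratic, so its Hessian is the constant matrix H = [[-6, -2, -2], [-2, -4, 2], [-2, 2, -6]].
Leading principal minors: -6, 20, -64.
Signs alternate −, +, − ⇒ H ≺ 0 ⇒ concave.

concave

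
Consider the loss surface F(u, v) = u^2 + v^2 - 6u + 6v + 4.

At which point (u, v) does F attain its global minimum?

F(u,v) separates as P(u) + Q(v) + 4, so its minimum is min P + min Q + 4.
P'(u) = 2u - 6 vanishes at u ∈ {3}; Q'(v) = 2v + 6 vanishes at v ∈ {-3}.
Local minima of P (where P''>0): P(3)=-9. Local minima of Q: Q(-3)=-9.
So the global minimum of F is P(3) + Q(-3) + 4 = -9 − 9 + 4 = -14, attained at (3, -3).

(3, -3)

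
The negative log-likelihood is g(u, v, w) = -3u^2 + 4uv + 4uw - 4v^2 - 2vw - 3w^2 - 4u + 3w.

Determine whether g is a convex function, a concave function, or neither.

g is quadratic, so its Hessian is the constant matrix H = [[-6, 4, 4], [4, -8, -2], [4, -2, -6]].
Leading principal minors: -6, 32, -104.
Signs alternate −, +, − ⇒ H ≺ 0 ⇒ concave.

concave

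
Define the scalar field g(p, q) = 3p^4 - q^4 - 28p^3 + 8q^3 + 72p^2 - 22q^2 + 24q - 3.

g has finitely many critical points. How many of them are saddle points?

g separates as a function of p plus a function of q, so ∇g=0 decouples.
∂g/∂p = 12p(p - 4)(p - 3) = 0 at p ∈ {0, 3, 4}; ∂g/∂q = -4(q - 3)(q - 2)(q - 1) = 0 at q ∈ {1, 2, 3}.
The Hessian is diagonal: diag(g_pp, g_qq). Second derivatives: g_pp(0)=144, g_pp(3)=-36, g_pp(4)=48; g_qq(1)=-8, g_qq(2)=4, g_qq(3)=-8.
Saddle points occur where the two diagonal entries have opposite signs: (0, 1), (0, 3), (3, 2), (4, 1), (4, 3). Count: 5.

5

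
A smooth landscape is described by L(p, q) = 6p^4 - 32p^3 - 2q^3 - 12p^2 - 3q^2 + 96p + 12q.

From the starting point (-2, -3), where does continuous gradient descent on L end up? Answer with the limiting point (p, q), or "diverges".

L is separable, so gradient descent decouples: p follows -∂L/∂p, q follows -∂L/∂q.
∂L/∂p = 24(p - 4)(p - 1)(p + 1); at p=-2 this is -432, so p increases.
∂L/∂q = -6(q - 1)(q + 2); at q=-3 this is -24, so q increases.
p converges to its nearest critical value -1 (a local min of the p-part); q converges to -2. The iterate converges to (-1, -2).

(-1, -2)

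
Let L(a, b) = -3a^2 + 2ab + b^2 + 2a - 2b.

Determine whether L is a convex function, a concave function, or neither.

L is quadratic, so its Hessian is the constant matrix H = [[-6, 2], [2, 2]].
det(H) = -16, tr(H) = -4.
det(H) < 0, so H is indefinite: neither convex nor concave.

neither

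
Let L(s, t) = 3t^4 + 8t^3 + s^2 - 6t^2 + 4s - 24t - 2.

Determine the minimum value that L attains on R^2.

L(s,t) separates as P(s) + Q(t) − 2, so its minimum is min P + min Q − 2.
P'(s) = 2s + 4 vanishes at s ∈ {-2}; Q'(t) = 12(t - 1)(t + 1)(t + 2) vanishes at t ∈ {-2, -1, 1}.
Local minima of P (where P''>0): P(-2)=-4. Local minima of Q: Q(-2)=8, Q(1)=-19.
So the global minimum of L is P(-2) + Q(1) − 2 = -4 − 19 − 2 = -25, attained at (-2, 1).

-25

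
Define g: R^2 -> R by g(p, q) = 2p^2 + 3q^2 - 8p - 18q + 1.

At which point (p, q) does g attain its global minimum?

g(p,q) separates as A(p) + B(q) + 1, so its minimum is min A + min B + 1.
A'(p) = 4p - 8 vanishes at p ∈ {2}; B'(q) = 6q - 18 vanishes at q ∈ {3}.
Local minima of A (where A''>0): A(2)=-8. Local minima of B: B(3)=-27.
So the global minimum of g is A(2) + B(3) + 1 = -8 − 27 + 1 = -34, attained at (2, 3).

(2, 3)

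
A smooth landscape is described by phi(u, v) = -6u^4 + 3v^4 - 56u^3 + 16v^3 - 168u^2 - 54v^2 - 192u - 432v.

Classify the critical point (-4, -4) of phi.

saddle point

The mixed partial ∂²phi/∂u∂v is 0, so the Hessian at any point is diag(phi_uu, phi_vv) = diag(-24(3u^2 + 14u + 14), 12(3v^2 + 8v - 9)).
At (-4, -4): H = diag(-144, 84).
The eigenvalues have opposite signs, so H is indefinite: a saddle point.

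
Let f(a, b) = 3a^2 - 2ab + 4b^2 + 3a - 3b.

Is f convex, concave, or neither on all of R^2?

convex

f is quadratic, so its Hessian is the constant matrix H = [[6, -2], [-2, 8]].
det(H) = 44, tr(H) = 14.
det(H) > 0 and tr(H) > 0, so H is positive definite everywhere: convex.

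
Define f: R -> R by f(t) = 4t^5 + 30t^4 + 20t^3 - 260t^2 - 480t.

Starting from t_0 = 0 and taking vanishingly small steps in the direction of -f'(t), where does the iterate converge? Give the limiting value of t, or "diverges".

f'(t) = 20(t - 2)(t + 1)(t + 3)(t + 4), so f'(0) = -480.
Gradient descent moves in the -f' direction, i.e. t is increasing.
The nearest critical point in that direction is t = 2, where f'' = 1800 > 0 (a local minimum). The iterate converges there.

2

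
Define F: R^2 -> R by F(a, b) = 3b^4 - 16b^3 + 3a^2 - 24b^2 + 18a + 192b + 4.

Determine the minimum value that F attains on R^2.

-327

F(a,b) separates as P(a) + Q(b) + 4, so its minimum is min P + min Q + 4.
P'(a) = 6a + 18 vanishes at a ∈ {-3}; Q'(b) = 12(b - 4)(b - 2)(b + 2) vanishes at b ∈ {-2, 2, 4}.
Local minima of P (where P''>0): P(-3)=-27. Local minima of Q: Q(-2)=-304, Q(4)=128.
So the global minimum of F is P(-3) + Q(-2) + 4 = -27 − 304 + 4 = -327, attained at (-3, -2).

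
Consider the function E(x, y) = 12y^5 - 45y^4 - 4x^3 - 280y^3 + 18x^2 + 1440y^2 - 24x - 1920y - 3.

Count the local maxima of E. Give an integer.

2

E separates as a function of x plus a function of y, so ∇E=0 decouples.
∂E/∂x = -12(x - 2)(x - 1) = 0 at x ∈ {1, 2}; ∂E/∂y = 60(y - 4)(y - 2)(y - 1)(y + 4) = 0 at y ∈ {-4, 1, 2, 4}.
The Hessian is diagonal: diag(E_xx, E_yy). Second derivatives: E_xx(1)=12, E_xx(2)=-12; E_yy(-4)=-14400, E_yy(1)=900, E_yy(2)=-720, E_yy(4)=2880.
Local maxima occur where both diagonal entries negative: (2, -4), (2, 2). Count: 2.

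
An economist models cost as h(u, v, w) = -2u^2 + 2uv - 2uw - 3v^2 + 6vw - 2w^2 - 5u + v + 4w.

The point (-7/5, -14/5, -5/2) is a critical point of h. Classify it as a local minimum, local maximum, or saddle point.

saddle point

The Hessian is constant: H = [[-4, 2, -2], [2, -6, 6], [-2, 6, -4]].
Leading principal minors: Δ₁ = -4, Δ₂ = 20, Δ₃ = 40.
The minors fit neither the all-positive nor the alternating-sign pattern, so H is indefinite: a saddle point.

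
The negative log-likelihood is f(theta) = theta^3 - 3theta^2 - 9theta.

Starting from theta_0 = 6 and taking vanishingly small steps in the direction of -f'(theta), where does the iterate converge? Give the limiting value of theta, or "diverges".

3

f'(theta) = 3(theta - 3)(theta + 1), so f'(6) = 63.
Gradient descent moves in the -f' direction, i.e. theta is decreasing.
The nearest critical point in that direction is theta = 3, where f'' = 12 > 0 (a local minimum). The iterate converges there.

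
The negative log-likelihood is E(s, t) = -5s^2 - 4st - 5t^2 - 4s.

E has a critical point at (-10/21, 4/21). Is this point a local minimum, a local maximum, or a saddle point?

The Hessian of E is constant: H = [[-10, -4], [-4, -10]].
det(H) = (-10)·(-10) − (-4)² = 84.
det(H) > 0 and tr(H) = -20 < 0, so H is negative definite and the point is a local maximum.

local maximum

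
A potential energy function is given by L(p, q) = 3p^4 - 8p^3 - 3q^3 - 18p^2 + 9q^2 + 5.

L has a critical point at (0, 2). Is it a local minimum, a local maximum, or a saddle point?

local maximum

The mixed partial ∂²L/∂p∂q is 0, so the Hessian at any point is diag(L_pp, L_qq) = diag(12(3p^2 - 4p - 3), 18(-q + 1)).
At (0, 2): H = diag(-36, -18).
Both eigenvalues are negative, so H is negative definite: a local maximum.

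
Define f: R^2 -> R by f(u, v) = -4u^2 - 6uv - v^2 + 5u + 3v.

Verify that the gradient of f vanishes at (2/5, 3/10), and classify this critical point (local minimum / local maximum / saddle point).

∇f = (-8u - 6v + 5, -6u - 2v + 3); substituting (2/5, 3/10) gives ∇f = (0, 0), so (2/5, 3/10) is indeed a critical point.
The Hessian of f is constant: H = [[-8, -6], [-6, -2]].
det(H) = (-8)·(-2) − (-6)² = -20.
Since det(H) < 0, H is indefinite and the critical point is a saddle point.

saddle point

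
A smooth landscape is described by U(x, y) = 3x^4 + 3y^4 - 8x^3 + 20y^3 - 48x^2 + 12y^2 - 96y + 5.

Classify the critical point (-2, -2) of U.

saddle point

The mixed partial ∂²U/∂x∂y is 0, so the Hessian at any point is diag(U_xx, U_yy) = diag(12(3x^2 - 4x - 8), 12(3y^2 + 10y + 2)).
At (-2, -2): H = diag(144, -72).
The eigenvalues have opposite signs, so H is indefinite: a saddle point.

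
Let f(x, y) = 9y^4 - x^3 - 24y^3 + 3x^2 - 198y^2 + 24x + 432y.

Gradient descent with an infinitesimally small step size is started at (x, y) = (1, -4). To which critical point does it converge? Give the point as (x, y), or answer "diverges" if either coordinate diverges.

(-2, -3)

f is separable, so gradient descent decouples: x follows -∂f/∂x, y follows -∂f/∂y.
∂f/∂x = -3(x - 4)(x + 2); at x=1 this is 27, so x decreases.
∂f/∂y = 36(y - 4)(y - 1)(y + 3); at y=-4 this is -1440, so y increases.
x converges to its nearest critical value -2 (a local min of the x-part); y converges to -3. The iterate converges to (-2, -3).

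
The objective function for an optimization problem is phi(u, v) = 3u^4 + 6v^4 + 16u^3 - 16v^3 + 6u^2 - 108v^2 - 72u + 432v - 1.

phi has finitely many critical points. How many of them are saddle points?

phi separates as a function of u plus a function of v, so ∇phi=0 decouples.
∂phi/∂u = 12(u - 1)(u + 2)(u + 3) = 0 at u ∈ {-3, -2, 1}; ∂phi/∂v = 24(v - 3)(v - 2)(v + 3) = 0 at v ∈ {-3, 2, 3}.
The Hessian is diagonal: diag(phi_uu, phi_vv). Second derivatives: phi_uu(-3)=48, phi_uu(-2)=-36, phi_uu(1)=144; phi_vv(-3)=720, phi_vv(2)=-120, phi_vv(3)=144.
Saddle points occur where the two diagonal entries have opposite signs: (-3, 2), (-2, -3), (-2, 3), (1, 2). Count: 4.

4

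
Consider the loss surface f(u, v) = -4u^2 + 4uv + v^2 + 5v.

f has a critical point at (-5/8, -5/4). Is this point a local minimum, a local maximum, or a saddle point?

saddle point

The Hessian of f is constant: H = [[-8, 4], [4, 2]].
det(H) = (-8)·2 − 4² = -32.
Since det(H) < 0, H is indefinite and the critical point is a saddle point.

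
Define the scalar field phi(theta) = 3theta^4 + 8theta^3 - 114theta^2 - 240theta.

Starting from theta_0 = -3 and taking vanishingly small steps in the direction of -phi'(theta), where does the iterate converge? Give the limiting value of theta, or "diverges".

-5

phi'(theta) = 12(theta - 4)(theta + 1)(theta + 5), so phi'(-3) = 336.
Gradient descent moves in the -phi' direction, i.e. theta is decreasing.
The nearest critical point in that direction is theta = -5, where phi'' = 432 > 0 (a local minimum). The iterate converges there.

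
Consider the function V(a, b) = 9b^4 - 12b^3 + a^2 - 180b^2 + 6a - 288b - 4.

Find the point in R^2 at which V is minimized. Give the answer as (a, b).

V(a,b) separates as P(a) + Q(b) − 4, so its minimum is min P + min Q − 4.
P'(a) = 2a + 6 vanishes at a ∈ {-3}; Q'(b) = 36(b - 4)(b + 1)(b + 2) vanishes at b ∈ {-2, -1, 4}.
Local minima of P (where P''>0): P(-3)=-9. Local minima of Q: Q(-2)=96, Q(4)=-2496.
So the global minimum of V is P(-3) + Q(4) − 4 = -9 − 2496 − 4 = -2509, attained at (-3, 4).

(-3, 4)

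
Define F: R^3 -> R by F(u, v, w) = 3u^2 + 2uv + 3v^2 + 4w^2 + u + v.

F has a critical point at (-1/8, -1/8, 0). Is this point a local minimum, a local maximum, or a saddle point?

local minimum

The Hessian is constant: H = [[6, 2, 0], [2, 6, 0], [0, 0, 8]].
Leading principal minors: Δ₁ = 6, Δ₂ = 32, Δ₃ = 256.
All leading minors are positive, so H is positive definite: a local minimum.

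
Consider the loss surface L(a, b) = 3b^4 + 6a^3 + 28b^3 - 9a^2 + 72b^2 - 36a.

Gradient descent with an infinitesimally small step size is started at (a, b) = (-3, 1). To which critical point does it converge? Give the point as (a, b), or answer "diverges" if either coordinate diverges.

L is separable, so gradient descent decouples: a follows -∂L/∂a, b follows -∂L/∂b.
∂L/∂a = 18(a - 2)(a + 1); at a=-3 this is 180, so a decreases.
∂L/∂b = 12b(b + 3)(b + 4); at b=1 this is 240, so b decreases.
The a-coordinate has no critical point in that direction and runs off to infinity.

diverges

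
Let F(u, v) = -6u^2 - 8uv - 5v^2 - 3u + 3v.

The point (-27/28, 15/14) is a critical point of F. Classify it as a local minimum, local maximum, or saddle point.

The Hessian of F is constant: H = [[-12, -8], [-8, -10]].
det(H) = (-12)·(-10) − (-8)² = 56.
det(H) > 0 and tr(H) = -22 < 0, so H is negative definite and the point is a local maximum.

local maximum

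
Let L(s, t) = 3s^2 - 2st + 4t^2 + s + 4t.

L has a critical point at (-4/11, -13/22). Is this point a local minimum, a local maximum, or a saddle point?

local minimum

The Hessian of L is constant: H = [[6, -2], [-2, 8]].
det(H) = 6·8 − (-2)² = 44.
det(H) > 0 and tr(H) = 14 > 0, so H is positive definite and the point is a local minimum.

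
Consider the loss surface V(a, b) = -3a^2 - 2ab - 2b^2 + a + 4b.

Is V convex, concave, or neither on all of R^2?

V is quadratic, so its Hessian is the constant matrix H = [[-6, -2], [-2, -4]].
det(H) = 20, tr(H) = -10.
det(H) > 0 and tr(H) < 0, so H is negative definite everywhere: concave.

concave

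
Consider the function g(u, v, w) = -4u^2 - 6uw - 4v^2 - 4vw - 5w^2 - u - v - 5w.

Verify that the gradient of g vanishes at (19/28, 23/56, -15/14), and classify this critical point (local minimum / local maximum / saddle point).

local maximum

∇g = (-8u - 6w - 1, -8v - 4w - 1, -6u - 4v - 10w - 5); substituting (19/28, 23/56, -15/14) gives ∇g = (0, 0, 0), so (19/28, 23/56, -15/14) is indeed a critical point.
The Hessian is constant: H = [[-8, 0, -6], [0, -8, -4], [-6, -4, -10]].
Leading principal minors: Δ₁ = -8, Δ₂ = 64, Δ₃ = -224.
The minors alternate sign starting negative (−, +, −), so H is negative definite: a local maximum.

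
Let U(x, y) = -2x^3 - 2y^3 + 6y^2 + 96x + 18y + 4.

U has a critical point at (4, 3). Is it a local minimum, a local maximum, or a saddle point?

local maximum

The mixed partial ∂²U/∂x∂y is 0, so the Hessian at any point is diag(U_xx, U_yy) = diag(-12x, 12(-y + 1)).
At (4, 3): H = diag(-48, -24).
Both eigenvalues are negative, so H is negative definite: a local maximum.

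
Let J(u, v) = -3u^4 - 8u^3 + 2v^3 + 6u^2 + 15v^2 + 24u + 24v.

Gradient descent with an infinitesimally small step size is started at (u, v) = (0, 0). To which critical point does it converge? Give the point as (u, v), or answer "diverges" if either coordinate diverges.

J is separable, so gradient descent decouples: u follows -∂J/∂u, v follows -∂J/∂v.
∂J/∂u = -12(u - 1)(u + 1)(u + 2); at u=0 this is 24, so u decreases.
∂J/∂v = 6(v + 1)(v + 4); at v=0 this is 24, so v decreases.
u converges to its nearest critical value -1 (a local min of the u-part); v converges to -1. The iterate converges to (-1, -1).

(-1, -1)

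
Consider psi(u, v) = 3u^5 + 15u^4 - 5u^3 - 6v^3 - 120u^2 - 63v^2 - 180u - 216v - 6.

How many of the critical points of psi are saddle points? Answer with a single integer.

4

psi separates as a function of u plus a function of v, so ∇psi=0 decouples.
∂psi/∂u = 15(u - 2)(u + 1)(u + 2)(u + 3) = 0 at u ∈ {-3, -2, -1, 2}; ∂psi/∂v = -18(v + 3)(v + 4) = 0 at v ∈ {-4, -3}.
The Hessian is diagonal: diag(psi_uu, psi_vv). Second derivatives: psi_uu(-3)=-150, psi_uu(-2)=60, psi_uu(-1)=-90, psi_uu(2)=900; psi_vv(-4)=18, psi_vv(-3)=-18.
Saddle points occur where the two diagonal entries have opposite signs: (-3, -4), (-2, -3), (-1, -4), (2, -3). Count: 4.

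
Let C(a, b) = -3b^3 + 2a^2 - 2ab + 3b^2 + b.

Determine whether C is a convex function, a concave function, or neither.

neither

The term -3b^3 is cubic, so the Hessian is not constant.
∂²C/∂b² = -18b + 6, which takes both signs as b varies (negative for sufficiently large b). A diagonal entry of the Hessian changing sign means the Hessian is neither positive- nor negative-semidefinite on all of R^2.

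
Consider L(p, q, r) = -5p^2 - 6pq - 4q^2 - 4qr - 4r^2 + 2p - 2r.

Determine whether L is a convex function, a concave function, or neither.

concave

L is quadratic, so its Hessian is the constant matrix H = [[-10, -6, 0], [-6, -8, -4], [0, -4, -8]].
Leading principal minors: -10, 44, -192.
Signs alternate −, +, − ⇒ H ≺ 0 ⇒ concave.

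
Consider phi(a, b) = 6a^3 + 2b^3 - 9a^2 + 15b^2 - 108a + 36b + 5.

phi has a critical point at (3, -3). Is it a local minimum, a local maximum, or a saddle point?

saddle point

The mixed partial ∂²phi/∂a∂b is 0, so the Hessian at any point is diag(phi_aa, phi_bb) = diag(18(2a - 1), 6(2b + 5)).
At (3, -3): H = diag(90, -6).
The eigenvalues have opposite signs, so H is indefinite: a saddle point.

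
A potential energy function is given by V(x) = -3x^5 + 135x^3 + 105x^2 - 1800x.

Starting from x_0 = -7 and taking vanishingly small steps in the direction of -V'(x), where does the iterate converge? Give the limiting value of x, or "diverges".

V'(x) = -15(x - 5)(x - 2)(x + 3)(x + 4), so V'(-7) = -19440.
Gradient descent moves in the -V' direction, i.e. x is increasing.
The nearest critical point in that direction is x = -4, where V'' = 810 > 0 (a local minimum). The iterate converges there.

-4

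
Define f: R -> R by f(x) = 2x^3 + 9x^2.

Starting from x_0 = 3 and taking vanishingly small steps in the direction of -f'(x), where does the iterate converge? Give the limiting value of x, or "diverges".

f'(x) = 6x(x + 3), so f'(3) = 108.
Gradient descent moves in the -f' direction, i.e. x is decreasing.
The nearest critical point in that direction is x = 0, where f'' = 18 > 0 (a local minimum). The iterate converges there.

0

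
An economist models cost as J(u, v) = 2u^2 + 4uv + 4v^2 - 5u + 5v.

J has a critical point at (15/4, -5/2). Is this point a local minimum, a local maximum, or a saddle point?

local minimum

The Hessian of J is constant: H = [[4, 4], [4, 8]].
det(H) = 4·8 − 4² = 16.
det(H) > 0 and tr(H) = 12 > 0, so H is positive definite and the point is a local minimum.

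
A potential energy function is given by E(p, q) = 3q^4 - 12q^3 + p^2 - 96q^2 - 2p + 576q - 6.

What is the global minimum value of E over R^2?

-2311

E(p,q) separates as A(p) + B(q) − 6, so its minimum is min A + min B − 6.
A'(p) = 2p - 2 vanishes at p ∈ {1}; B'(q) = 12(q - 4)(q - 3)(q + 4) vanishes at q ∈ {-4, 3, 4}.
Local minima of A (where A''>0): A(1)=-1. Local minima of B: B(-4)=-2304, B(4)=768.
So the global minimum of E is A(1) + B(-4) − 6 = -1 − 2304 − 6 = -2311, attained at (1, -4).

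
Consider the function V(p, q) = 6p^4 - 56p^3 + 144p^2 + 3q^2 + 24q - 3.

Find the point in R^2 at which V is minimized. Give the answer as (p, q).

(0, -4)

V(p,q) separates as A(p) + B(q) − 3, so its minimum is min A + min B − 3.
A'(p) = 24p(p - 4)(p - 3) vanishes at p ∈ {0, 3, 4}; B'(q) = 6q + 24 vanishes at q ∈ {-4}.
Local minima of A (where A''>0): A(0)=0, A(4)=256. Local minima of B: B(-4)=-48.
So the global minimum of V is A(0) + B(-4) − 3 = 0 − 48 − 3 = -51, attained at (0, -4).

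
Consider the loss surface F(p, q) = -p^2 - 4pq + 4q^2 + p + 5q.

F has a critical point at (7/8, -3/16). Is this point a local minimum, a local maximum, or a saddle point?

The Hessian of F is constant: H = [[-2, -4], [-4, 8]].
det(H) = (-2)·8 − (-4)² = -32.
Since det(H) < 0, H is indefinite and the critical point is a saddle point.

saddle point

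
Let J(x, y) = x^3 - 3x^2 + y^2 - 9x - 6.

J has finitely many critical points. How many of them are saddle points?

J separates as a function of x plus a function of y, so ∇J=0 decouples.
∂J/∂x = 3(x - 3)(x + 1) = 0 at x ∈ {-1, 3}; ∂J/∂y = 2y = 0 at y ∈ {0}.
The Hessian is diagonal: diag(J_xx, J_yy). Second derivatives: J_xx(-1)=-12, J_xx(3)=12; J_yy(0)=2.
Saddle points occur where the two diagonal entries have opposite signs: (-1, 0). Count: 1.

1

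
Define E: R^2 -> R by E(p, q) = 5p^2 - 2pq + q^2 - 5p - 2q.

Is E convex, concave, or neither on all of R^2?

E is quadratic, so its Hessian is the constant matrix H = [[10, -2], [-2, 2]].
det(H) = 16, tr(H) = 12.
det(H) > 0 and tr(H) > 0, so H is positive definite everywhere: convex.

convex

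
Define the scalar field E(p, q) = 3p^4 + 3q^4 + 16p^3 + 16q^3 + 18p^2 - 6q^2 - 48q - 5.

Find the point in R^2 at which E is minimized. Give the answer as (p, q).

(-3, -4)

E(p,q) separates as A(p) + B(q) − 5, so its minimum is min A + min B − 5.
A'(p) = 12p(p + 1)(p + 3) vanishes at p ∈ {-3, -1, 0}; B'(q) = 12(q - 1)(q + 1)(q + 4) vanishes at q ∈ {-4, -1, 1}.
Local minima of A (where A''>0): A(-3)=-27, A(0)=0. Local minima of B: B(-4)=-160, B(1)=-35.
So the global minimum of E is A(-3) + B(-4) − 5 = -27 − 160 − 5 = -192, attained at (-3, -4).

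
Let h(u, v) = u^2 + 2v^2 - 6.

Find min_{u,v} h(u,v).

-6

h(u,v) separates as P(u) + Q(v) − 6, so its minimum is min P + min Q − 6.
P'(u) = 2u vanishes at u ∈ {0}; Q'(v) = 4v vanishes at v ∈ {0}.
Local minima of P (where P''>0): P(0)=0. Local minima of Q: Q(0)=0.
So the global minimum of h is P(0) + Q(0) − 6 = 0 + 0 − 6 = -6, attained at (0, 0).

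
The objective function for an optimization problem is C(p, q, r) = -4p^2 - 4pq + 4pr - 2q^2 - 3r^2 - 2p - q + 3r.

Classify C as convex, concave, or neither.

C is quadratic, so its Hessian is the constant matrix H = [[-8, -4, 4], [-4, -4, 0], [4, 0, -6]].
Leading principal minors: -8, 16, -32.
Signs alternate −, +, − ⇒ H ≺ 0 ⇒ concave.

concave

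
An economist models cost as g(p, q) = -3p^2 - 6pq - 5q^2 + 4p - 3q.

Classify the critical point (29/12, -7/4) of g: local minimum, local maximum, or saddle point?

The Hessian of g is constant: H = [[-6, -6], [-6, -10]].
det(H) = (-6)·(-10) − (-6)² = 24.
det(H) > 0 and tr(H) = -16 < 0, so H is negative definite and the point is a local maximum.

local maximum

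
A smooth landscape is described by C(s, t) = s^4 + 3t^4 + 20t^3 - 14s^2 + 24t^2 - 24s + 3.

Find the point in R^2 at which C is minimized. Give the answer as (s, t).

C(s,t) separates as P(s) + Q(t) + 3, so its minimum is min P + min Q + 3.
P'(s) = 4(s - 3)(s + 1)(s + 2) vanishes at s ∈ {-2, -1, 3}; Q'(t) = 12t(t + 1)(t + 4) vanishes at t ∈ {-4, -1, 0}.
Local minima of P (where P''>0): P(-2)=8, P(3)=-117. Local minima of Q: Q(-4)=-128, Q(0)=0.
So the global minimum of C is P(3) + Q(-4) + 3 = -117 − 128 + 3 = -242, attained at (3, -4).

(3, -4)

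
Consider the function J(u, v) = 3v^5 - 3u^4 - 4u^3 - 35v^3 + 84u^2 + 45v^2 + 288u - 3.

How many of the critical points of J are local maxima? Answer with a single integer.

J separates as a function of u plus a function of v, so ∇J=0 decouples.
∂J/∂u = -12(u - 4)(u + 2)(u + 3) = 0 at u ∈ {-3, -2, 4}; ∂J/∂v = 15v(v - 2)(v - 1)(v + 3) = 0 at v ∈ {-3, 0, 1, 2}.
The Hessian is diagonal: diag(J_uu, J_vv). Second derivatives: J_uu(-3)=-84, J_uu(-2)=72, J_uu(4)=-504; J_vv(-3)=-900, J_vv(0)=90, J_vv(1)=-60, J_vv(2)=150.
Local maxima occur where both diagonal entries negative: (-3, -3), (-3, 1), (4, -3), (4, 1). Count: 4.

4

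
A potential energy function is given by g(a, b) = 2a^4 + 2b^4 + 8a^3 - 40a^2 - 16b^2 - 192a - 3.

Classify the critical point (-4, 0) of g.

saddle point

The mixed partial ∂²g/∂a∂b is 0, so the Hessian at any point is diag(g_aa, g_bb) = diag(8(3a^2 + 6a - 10), 8(3b^2 - 4)).
At (-4, 0): H = diag(112, -32).
The eigenvalues have opposite signs, so H is indefinite: a saddle point.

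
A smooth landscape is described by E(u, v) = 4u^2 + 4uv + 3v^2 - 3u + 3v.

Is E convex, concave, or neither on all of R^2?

convex

E is quadratic, so its Hessian is the constant matrix H = [[8, 4], [4, 6]].
det(H) = 32, tr(H) = 14.
det(H) > 0 and tr(H) > 0, so H is positive definite everywhere: convex.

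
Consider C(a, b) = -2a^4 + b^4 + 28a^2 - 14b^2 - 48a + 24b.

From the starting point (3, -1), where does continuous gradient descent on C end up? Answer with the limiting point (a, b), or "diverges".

diverges

C is separable, so gradient descent decouples: a follows -∂C/∂a, b follows -∂C/∂b.
∂C/∂a = -8(a - 2)(a - 1)(a + 3); at a=3 this is -96, so a increases.
∂C/∂b = 4(b - 2)(b - 1)(b + 3); at b=-1 this is 48, so b decreases.
The a-coordinate has no critical point in that direction and runs off to infinity.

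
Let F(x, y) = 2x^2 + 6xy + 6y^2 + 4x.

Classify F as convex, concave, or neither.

convex

F is quadratic, so its Hessian is the constant matrix H = [[4, 6], [6, 12]].
det(H) = 12, tr(H) = 16.
det(H) > 0 and tr(H) > 0, so H is positive definite everywhere: convex.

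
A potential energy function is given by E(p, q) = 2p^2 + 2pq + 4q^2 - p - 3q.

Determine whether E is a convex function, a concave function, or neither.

E is quadratic, so its Hessian is the constant matrix H = [[4, 2], [2, 8]].
det(H) = 28, tr(H) = 12.
det(H) > 0 and tr(H) > 0, so H is positive definite everywhere: convex.

convex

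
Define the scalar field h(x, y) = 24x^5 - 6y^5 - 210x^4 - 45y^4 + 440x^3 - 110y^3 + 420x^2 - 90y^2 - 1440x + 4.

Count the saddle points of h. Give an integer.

8

h separates as a function of x plus a function of y, so ∇h=0 decouples.
∂h/∂x = 120(x - 4)(x - 3)(x - 1)(x + 1) = 0 at x ∈ {-1, 1, 3, 4}; ∂h/∂y = -30y(y + 1)(y + 2)(y + 3) = 0 at y ∈ {-3, -2, -1, 0}.
The Hessian is diagonal: diag(h_xx, h_yy). Second derivatives: h_xx(-1)=-4800, h_xx(1)=1440, h_xx(3)=-960, h_xx(4)=1800; h_yy(-3)=180, h_yy(-2)=-60, h_yy(-1)=60, h_yy(0)=-180.
Saddle points occur where the two diagonal entries have opposite signs: (-1, -3), (-1, -1), (1, -2), (1, 0), (3, -3), (3, -1), (4, -2), (4, 0). Count: 8.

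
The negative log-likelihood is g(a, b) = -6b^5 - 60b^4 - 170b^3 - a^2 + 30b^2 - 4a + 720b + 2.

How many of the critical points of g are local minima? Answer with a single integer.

0

g separates as a function of a plus a function of b, so ∇g=0 decouples.
∂g/∂a = -2(a + 2) = 0 at a ∈ {-2}; ∂g/∂b = -30(b - 1)(b + 2)(b + 3)(b + 4) = 0 at b ∈ {-4, -3, -2, 1}.
The Hessian is diagonal: diag(g_aa, g_bb). Second derivatives: g_aa(-2)=-2; g_bb(-4)=300, g_bb(-3)=-120, g_bb(-2)=180, g_bb(1)=-1800.
Local minima occur where both diagonal entries positive: none. Count: 0.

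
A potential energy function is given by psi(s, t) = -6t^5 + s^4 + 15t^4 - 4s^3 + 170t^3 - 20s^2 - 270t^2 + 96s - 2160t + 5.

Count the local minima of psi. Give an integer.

4

psi separates as a function of s plus a function of t, so ∇psi=0 decouples.
∂psi/∂s = 4(s - 4)(s - 2)(s + 3) = 0 at s ∈ {-3, 2, 4}; ∂psi/∂t = -30(t - 4)(t - 3)(t + 2)(t + 3) = 0 at t ∈ {-3, -2, 3, 4}.
The Hessian is diagonal: diag(psi_ss, psi_tt). Second derivatives: psi_ss(-3)=140, psi_ss(2)=-40, psi_ss(4)=56; psi_tt(-3)=1260, psi_tt(-2)=-900, psi_tt(3)=900, psi_tt(4)=-1260.
Local minima occur where both diagonal entries positive: (-3, -3), (-3, 3), (4, -3), (4, 3). Count: 4.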